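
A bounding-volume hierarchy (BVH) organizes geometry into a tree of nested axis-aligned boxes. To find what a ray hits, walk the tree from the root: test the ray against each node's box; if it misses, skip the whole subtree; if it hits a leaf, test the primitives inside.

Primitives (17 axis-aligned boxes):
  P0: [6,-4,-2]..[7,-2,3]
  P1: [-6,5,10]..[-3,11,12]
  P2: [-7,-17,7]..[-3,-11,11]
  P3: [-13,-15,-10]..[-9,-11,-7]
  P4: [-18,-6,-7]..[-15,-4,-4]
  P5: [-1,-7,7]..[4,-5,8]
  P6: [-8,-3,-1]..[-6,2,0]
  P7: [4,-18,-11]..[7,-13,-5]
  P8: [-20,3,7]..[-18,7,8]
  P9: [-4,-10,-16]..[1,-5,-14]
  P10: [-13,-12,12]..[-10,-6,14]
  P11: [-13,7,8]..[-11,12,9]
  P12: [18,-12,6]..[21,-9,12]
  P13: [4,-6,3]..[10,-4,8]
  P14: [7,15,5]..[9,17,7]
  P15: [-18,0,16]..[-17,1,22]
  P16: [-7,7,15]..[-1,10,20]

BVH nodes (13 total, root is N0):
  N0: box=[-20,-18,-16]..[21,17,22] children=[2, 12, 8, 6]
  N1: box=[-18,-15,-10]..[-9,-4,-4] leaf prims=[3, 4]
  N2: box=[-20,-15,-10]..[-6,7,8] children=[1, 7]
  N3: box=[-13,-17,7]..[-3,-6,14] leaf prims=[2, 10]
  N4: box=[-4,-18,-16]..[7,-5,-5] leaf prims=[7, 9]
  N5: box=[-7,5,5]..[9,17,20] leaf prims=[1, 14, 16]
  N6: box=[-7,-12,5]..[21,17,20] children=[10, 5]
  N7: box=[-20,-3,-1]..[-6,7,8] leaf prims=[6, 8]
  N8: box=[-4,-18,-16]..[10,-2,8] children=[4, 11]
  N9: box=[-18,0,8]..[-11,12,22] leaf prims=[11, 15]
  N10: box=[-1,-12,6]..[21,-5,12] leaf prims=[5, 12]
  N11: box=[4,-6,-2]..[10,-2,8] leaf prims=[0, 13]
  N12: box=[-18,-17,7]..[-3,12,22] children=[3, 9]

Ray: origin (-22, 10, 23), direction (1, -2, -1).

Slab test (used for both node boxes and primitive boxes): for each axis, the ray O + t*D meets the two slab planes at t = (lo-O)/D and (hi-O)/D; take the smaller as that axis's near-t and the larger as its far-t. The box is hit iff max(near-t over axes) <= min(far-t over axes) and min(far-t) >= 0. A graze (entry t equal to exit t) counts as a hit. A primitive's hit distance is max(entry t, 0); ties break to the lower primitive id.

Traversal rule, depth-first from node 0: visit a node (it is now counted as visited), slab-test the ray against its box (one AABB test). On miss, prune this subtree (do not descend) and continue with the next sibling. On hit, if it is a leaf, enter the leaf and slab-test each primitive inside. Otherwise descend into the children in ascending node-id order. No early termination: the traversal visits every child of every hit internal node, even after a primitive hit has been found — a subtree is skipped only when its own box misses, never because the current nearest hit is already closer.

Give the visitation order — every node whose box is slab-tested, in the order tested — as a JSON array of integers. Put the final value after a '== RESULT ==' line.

Walk:
N0 x:[2,43] y:[-7/2,14] z:[1,39] -> hit [2,14], descend [2, 6, 8, 12]
  N2 x:[2,16] y:[3/2,25/2] z:[15,33] -> miss, prune
  N6 x:[15,43] y:[-7/2,11] z:[3,18] -> miss, prune
  N8 x:[18,32] y:[6,14] z:[15,39] -> miss, prune
  N12 x:[4,19] y:[-1,27/2] z:[1,16] -> hit [4,27/2], descend [3, 9]
    N3 x:[9,19] y:[8,27/2] z:[9,16] -> hit [9,27/2] leaf, test {P2(miss), P10@t=9}
    N9 x:[4,11] y:[-1,5] z:[1,15] -> hit [4,5] leaf, test {P11(miss), P15@t=9/2}

Visited [0, 2, 6, 8, 12, 3, 9]. Tests: 7 box, 2 leaf. Nearest: P15.

== RESULT ==
[0, 2, 6, 8, 12, 3, 9]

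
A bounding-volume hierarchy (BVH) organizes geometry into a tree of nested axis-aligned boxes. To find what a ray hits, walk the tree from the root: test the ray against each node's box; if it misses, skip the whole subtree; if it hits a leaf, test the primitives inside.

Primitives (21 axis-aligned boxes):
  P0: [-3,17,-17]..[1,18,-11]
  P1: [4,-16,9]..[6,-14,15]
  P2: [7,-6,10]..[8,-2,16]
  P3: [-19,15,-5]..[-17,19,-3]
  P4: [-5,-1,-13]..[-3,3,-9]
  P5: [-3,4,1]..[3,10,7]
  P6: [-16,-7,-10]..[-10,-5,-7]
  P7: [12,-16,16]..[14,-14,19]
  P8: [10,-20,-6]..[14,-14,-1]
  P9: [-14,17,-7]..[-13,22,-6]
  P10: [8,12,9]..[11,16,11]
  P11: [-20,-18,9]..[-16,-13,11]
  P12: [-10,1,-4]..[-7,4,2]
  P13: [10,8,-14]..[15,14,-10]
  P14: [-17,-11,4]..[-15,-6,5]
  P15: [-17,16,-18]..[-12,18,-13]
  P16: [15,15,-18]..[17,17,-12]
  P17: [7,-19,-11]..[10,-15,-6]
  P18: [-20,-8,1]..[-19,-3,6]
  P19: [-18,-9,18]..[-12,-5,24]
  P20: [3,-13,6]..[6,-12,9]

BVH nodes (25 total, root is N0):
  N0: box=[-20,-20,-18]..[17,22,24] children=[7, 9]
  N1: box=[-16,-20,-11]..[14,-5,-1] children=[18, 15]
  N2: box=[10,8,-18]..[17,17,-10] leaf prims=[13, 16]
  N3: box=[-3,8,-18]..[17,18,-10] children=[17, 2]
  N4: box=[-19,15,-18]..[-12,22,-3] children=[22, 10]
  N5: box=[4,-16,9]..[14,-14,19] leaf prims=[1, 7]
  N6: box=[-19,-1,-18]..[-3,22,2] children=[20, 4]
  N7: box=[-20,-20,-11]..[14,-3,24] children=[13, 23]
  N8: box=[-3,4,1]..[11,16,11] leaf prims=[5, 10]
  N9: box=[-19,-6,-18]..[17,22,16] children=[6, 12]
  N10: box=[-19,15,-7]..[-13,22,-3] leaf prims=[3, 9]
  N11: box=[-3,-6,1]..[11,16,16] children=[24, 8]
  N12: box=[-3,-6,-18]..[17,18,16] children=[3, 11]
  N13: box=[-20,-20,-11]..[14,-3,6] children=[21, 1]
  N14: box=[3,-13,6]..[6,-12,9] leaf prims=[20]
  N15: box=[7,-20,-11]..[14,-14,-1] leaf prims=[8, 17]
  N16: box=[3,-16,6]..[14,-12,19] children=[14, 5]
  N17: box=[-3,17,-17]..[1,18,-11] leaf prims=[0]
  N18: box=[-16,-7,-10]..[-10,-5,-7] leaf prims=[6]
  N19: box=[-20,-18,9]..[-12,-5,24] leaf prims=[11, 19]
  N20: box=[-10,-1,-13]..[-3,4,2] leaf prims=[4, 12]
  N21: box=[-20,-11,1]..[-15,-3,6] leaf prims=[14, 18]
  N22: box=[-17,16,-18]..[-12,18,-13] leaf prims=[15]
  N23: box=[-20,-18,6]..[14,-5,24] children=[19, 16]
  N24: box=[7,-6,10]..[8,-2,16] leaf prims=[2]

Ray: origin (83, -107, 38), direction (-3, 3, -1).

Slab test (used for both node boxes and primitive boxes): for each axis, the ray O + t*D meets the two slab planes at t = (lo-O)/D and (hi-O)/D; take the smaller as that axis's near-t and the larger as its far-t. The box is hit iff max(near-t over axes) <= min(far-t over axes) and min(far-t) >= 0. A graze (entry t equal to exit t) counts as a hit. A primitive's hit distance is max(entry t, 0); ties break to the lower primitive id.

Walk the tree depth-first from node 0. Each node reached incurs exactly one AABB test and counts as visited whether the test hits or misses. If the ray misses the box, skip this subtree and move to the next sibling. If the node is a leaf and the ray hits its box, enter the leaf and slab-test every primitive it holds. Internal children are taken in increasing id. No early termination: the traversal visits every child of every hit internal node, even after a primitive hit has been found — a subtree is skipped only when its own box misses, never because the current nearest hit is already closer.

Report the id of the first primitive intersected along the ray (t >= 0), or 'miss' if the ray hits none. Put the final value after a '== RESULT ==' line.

Trace the traversal:
N0 x:[22,103/3] y:[29,43] z:[14,56] -> hit [29,103/3], descend [7, 9]
  N7 x:[23,103/3] y:[29,104/3] z:[14,49] -> hit [29,103/3], descend [13, 23]
    N13 x:[23,103/3] y:[29,104/3] z:[32,49] -> hit [32,103/3], descend [1, 21]
      N1 x:[23,33] y:[29,34] z:[39,49] -> miss, prune
      N21 x:[98/3,103/3] y:[32,104/3] z:[32,37] -> hit [98/3,103/3] leaf, test {P14@t=33, P18@t=34}
    N23 x:[23,103/3] y:[89/3,34] z:[14,32] -> hit [89/3,32], descend [16, 19]
      N16 x:[23,80/3] y:[91/3,95/3] z:[19,32] -> miss, prune
      N19 x:[95/3,103/3] y:[89/3,34] z:[14,29] -> miss, prune
  N9 x:[22,34] y:[101/3,43] z:[22,56] -> hit [101/3,34], descend [6, 12]
    N6 x:[86/3,34] y:[106/3,43] z:[36,56] -> miss, prune
    N12 x:[22,86/3] y:[101/3,125/3] z:[22,56] -> miss, prune

11 AABB tests over nodes [0, 7, 13, 1, 21, 23, 16, 19, 9, 6, 12]; 1 leaf entered; closest P14.

== RESULT ==
14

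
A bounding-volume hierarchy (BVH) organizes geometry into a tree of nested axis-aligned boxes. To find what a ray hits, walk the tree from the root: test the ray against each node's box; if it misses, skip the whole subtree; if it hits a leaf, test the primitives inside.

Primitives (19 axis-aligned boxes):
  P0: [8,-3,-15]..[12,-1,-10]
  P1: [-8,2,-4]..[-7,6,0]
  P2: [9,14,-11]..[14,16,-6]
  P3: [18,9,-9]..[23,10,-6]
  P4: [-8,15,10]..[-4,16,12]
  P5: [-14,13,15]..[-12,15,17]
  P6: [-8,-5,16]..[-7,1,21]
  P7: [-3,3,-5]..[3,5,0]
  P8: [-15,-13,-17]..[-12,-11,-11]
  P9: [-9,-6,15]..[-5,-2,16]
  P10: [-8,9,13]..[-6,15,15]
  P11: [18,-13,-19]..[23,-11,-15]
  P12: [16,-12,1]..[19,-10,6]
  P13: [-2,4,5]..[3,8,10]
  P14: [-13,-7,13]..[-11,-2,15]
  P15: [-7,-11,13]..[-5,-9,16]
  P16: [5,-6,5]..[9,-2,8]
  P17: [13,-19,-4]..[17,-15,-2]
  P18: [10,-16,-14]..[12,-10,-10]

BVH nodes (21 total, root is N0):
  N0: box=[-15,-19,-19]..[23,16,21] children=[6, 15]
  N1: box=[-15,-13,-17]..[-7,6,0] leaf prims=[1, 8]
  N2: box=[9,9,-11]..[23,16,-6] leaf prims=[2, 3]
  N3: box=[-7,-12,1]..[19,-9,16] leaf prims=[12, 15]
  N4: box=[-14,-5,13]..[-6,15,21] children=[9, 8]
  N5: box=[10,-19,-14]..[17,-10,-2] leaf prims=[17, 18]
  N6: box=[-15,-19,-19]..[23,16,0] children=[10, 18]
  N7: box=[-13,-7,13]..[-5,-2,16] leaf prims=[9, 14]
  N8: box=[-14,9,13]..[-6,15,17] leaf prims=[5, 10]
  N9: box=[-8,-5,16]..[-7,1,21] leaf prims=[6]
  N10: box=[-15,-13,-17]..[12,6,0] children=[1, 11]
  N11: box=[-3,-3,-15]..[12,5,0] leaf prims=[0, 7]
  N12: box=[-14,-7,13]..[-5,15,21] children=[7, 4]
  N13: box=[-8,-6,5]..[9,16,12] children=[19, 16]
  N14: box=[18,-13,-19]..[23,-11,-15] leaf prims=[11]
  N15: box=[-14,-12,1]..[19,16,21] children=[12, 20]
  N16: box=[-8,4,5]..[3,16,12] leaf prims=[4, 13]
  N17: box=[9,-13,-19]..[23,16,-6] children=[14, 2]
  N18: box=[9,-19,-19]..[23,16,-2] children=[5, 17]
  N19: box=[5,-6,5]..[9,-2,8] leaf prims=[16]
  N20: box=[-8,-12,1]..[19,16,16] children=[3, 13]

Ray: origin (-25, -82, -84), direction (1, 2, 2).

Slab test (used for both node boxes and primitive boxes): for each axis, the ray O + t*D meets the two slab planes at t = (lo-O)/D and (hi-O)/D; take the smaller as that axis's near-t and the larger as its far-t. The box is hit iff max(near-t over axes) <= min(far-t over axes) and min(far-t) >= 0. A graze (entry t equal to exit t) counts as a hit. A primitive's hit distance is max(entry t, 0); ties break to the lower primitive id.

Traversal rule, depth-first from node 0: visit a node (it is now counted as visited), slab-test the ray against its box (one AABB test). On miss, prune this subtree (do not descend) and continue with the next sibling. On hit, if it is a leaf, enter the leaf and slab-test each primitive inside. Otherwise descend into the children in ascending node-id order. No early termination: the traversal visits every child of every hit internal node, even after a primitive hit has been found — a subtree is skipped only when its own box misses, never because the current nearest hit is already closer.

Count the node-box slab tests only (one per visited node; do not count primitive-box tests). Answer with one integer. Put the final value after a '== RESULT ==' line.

Walk:
N0 x:[10,48] y:[63/2,49] z:[65/2,105/2] -> hit [65/2,48], descend [6, 15]
  N6 x:[10,48] y:[63/2,49] z:[65/2,42] -> hit [65/2,42], descend [10, 18]
    N10 x:[10,37] y:[69/2,44] z:[67/2,42] -> hit [69/2,37], descend [1, 11]
      N1 x:[10,18] y:[69/2,44] z:[67/2,42] -> miss, prune
      N11 x:[22,37] y:[79/2,87/2] z:[69/2,42] -> miss, prune
    N18 x:[34,48] y:[63/2,49] z:[65/2,41] -> hit [34,41], descend [5, 17]
      N5 x:[35,42] y:[63/2,36] z:[35,41] -> hit [35,36] leaf, test {P17(miss), P18@t=35}
      N17 x:[34,48] y:[69/2,49] z:[65/2,39] -> hit [69/2,39], descend [2, 14]
        N2 x:[34,48] y:[91/2,49] z:[73/2,39] -> miss, prune
        N14 x:[43,48] y:[69/2,71/2] z:[65/2,69/2] -> miss, prune
  N15 x:[11,44] y:[35,49] z:[85/2,105/2] -> hit [85/2,44], descend [12, 20]
    N12 x:[11,20] y:[75/2,97/2] z:[97/2,105/2] -> miss, prune
    N20 x:[17,44] y:[35,49] z:[85/2,50] -> hit [85/2,44], descend [3, 13]
      N3 x:[18,44] y:[35,73/2] z:[85/2,50] -> miss, prune
      N13 x:[17,34] y:[38,49] z:[89/2,48] -> miss, prune

15 AABB tests over nodes [0, 6, 10, 1, 11, 18, 5, 17, 2, 14, 15, 12, 20, 3, 13]; 1 leaf entered; closest P18.

== RESULT ==
15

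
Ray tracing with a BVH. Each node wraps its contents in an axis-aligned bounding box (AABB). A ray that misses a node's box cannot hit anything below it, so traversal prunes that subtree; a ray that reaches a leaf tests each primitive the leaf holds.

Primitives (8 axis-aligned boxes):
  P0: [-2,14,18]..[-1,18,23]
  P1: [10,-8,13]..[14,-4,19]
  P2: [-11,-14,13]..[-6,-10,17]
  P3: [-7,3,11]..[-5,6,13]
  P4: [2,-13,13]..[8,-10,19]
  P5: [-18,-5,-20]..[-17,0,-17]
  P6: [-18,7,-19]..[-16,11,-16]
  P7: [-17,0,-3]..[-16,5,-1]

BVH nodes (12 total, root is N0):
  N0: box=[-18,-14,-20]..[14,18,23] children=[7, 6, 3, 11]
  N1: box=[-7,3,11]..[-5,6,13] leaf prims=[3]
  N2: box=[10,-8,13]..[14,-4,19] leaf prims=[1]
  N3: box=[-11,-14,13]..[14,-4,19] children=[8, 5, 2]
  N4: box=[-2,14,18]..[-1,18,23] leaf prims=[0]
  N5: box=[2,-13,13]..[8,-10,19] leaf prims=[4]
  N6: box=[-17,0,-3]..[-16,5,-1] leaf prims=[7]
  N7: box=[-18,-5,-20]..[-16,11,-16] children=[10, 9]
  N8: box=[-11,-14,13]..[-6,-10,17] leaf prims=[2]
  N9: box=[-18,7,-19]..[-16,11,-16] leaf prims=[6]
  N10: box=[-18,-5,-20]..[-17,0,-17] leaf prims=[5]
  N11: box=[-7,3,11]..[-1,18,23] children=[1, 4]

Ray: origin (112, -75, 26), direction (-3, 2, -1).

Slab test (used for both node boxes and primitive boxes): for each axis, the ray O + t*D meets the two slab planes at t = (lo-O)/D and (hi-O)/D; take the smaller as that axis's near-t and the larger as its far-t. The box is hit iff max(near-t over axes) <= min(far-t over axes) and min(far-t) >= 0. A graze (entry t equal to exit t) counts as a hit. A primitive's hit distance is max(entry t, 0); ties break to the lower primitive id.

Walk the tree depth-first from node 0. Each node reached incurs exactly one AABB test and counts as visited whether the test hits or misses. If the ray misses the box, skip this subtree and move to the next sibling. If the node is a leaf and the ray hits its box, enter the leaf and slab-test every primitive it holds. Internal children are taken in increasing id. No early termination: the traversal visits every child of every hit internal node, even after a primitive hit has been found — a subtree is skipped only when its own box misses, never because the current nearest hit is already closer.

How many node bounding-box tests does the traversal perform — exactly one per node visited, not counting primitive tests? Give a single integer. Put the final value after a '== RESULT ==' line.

Walk:
N0 x:[98/3,130/3] y:[61/2,93/2] z:[3,46] -> hit [98/3,130/3], descend [3, 6, 7, 11]
  N3 x:[98/3,41] y:[61/2,71/2] z:[7,13] -> miss, prune
  N6 x:[128/3,43] y:[75/2,40] z:[27,29] -> miss, prune
  N7 x:[128/3,130/3] y:[35,43] z:[42,46] -> hit [128/3,43], descend [9, 10]
    N9 x:[128/3,130/3] y:[41,43] z:[42,45] -> hit [128/3,43] leaf, test {P6@t=128/3}
    N10 x:[43,130/3] y:[35,75/2] z:[43,46] -> miss, prune
  N11 x:[113/3,119/3] y:[39,93/2] z:[3,15] -> miss, prune

Summary -> nodes [0, 3, 6, 7, 9, 10, 11]; box-tests=7; leaf-entries=1; first=P6

== RESULT ==
7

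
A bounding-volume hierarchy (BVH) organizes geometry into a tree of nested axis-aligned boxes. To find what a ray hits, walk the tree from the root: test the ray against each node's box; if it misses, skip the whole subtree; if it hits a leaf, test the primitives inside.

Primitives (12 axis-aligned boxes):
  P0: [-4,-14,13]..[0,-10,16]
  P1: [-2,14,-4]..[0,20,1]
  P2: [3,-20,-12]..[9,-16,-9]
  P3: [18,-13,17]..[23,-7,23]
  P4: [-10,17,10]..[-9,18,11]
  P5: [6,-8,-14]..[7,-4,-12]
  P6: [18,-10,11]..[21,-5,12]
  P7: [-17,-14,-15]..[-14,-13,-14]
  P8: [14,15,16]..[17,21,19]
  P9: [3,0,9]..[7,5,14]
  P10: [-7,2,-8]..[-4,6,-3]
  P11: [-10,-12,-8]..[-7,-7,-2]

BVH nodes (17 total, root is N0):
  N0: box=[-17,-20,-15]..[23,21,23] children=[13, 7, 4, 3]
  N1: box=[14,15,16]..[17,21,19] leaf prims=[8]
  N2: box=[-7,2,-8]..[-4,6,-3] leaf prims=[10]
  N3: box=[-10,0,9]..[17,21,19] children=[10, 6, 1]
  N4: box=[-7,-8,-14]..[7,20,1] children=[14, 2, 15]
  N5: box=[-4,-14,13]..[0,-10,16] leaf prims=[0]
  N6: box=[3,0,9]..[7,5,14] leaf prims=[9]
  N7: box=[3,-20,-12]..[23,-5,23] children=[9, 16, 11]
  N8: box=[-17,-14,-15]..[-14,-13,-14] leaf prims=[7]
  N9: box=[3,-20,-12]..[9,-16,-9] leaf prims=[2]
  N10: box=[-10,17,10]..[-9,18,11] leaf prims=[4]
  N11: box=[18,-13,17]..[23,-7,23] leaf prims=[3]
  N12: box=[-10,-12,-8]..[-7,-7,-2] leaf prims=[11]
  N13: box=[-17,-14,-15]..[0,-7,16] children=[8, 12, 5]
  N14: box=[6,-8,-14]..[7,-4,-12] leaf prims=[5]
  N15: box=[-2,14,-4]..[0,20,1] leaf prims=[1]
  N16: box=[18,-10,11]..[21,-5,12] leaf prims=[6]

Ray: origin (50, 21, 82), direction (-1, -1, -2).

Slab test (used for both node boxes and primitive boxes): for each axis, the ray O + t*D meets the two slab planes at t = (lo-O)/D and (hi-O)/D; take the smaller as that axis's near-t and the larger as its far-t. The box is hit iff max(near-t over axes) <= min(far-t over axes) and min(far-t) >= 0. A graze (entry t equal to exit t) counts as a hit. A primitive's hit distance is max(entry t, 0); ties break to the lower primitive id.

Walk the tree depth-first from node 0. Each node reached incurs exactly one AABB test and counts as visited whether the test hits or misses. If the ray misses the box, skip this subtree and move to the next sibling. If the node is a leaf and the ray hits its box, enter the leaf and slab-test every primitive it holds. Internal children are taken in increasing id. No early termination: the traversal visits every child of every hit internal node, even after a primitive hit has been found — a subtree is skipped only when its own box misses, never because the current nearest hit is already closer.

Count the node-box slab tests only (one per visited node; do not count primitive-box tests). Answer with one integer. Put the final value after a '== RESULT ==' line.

Traverse from the root:
N0 x:[27,67] y:[0,41] z:[59/2,97/2] -> hit [59/2,41], descend [3, 4, 7, 13]
  N3 x:[33,60] y:[0,21] z:[63/2,73/2] -> miss, prune
  N4 x:[43,57] y:[1,29] z:[81/2,48] -> miss, prune
  N7 x:[27,47] y:[26,41] z:[59/2,47] -> hit [59/2,41], descend [9, 11, 16]
    N9 x:[41,47] y:[37,41] z:[91/2,47] -> miss, prune
    N11 x:[27,32] y:[28,34] z:[59/2,65/2] -> hit [59/2,32] leaf, test {P3@t=59/2}
    N16 x:[29,32] y:[26,31] z:[35,71/2] -> miss, prune
  N13 x:[50,67] y:[28,35] z:[33,97/2] -> miss, prune

order=[0, 3, 4, 7, 9, 11, 16, 13]  |boxes|=8  |leaves|=1  hit=P3

== RESULT ==
8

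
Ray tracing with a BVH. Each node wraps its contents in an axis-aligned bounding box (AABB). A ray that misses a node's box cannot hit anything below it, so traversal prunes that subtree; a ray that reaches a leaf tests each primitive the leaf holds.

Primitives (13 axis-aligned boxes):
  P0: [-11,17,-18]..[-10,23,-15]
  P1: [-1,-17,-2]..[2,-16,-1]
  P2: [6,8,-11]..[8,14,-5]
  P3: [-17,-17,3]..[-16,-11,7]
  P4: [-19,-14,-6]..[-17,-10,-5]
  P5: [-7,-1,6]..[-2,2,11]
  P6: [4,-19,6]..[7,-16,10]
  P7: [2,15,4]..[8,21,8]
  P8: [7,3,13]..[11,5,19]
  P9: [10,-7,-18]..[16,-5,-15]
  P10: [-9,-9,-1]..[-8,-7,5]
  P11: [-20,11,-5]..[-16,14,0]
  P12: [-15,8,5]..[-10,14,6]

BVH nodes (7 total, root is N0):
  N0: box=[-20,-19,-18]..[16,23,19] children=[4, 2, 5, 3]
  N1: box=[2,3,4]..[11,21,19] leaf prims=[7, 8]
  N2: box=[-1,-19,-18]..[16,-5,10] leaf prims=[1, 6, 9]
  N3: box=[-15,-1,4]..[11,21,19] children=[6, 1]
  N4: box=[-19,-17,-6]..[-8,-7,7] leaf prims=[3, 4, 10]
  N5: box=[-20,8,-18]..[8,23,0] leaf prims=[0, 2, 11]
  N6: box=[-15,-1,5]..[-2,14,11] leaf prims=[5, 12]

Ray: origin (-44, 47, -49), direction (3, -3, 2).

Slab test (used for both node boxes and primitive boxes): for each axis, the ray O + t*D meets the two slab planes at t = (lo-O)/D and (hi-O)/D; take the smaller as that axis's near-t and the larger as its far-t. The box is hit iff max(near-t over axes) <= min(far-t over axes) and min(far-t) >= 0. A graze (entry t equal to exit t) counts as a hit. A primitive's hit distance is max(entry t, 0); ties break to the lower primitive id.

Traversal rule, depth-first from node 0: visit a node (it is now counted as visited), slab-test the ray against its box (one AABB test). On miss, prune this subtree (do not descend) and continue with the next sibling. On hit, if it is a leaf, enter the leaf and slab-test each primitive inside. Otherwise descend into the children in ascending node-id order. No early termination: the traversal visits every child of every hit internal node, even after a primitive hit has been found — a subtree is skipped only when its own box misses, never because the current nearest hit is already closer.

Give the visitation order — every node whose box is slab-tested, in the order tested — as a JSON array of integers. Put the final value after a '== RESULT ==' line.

Traverse from the root:
N0 x:[8,20] y:[8,22] z:[31/2,34] -> hit [31/2,20], descend [2, 3, 4, 5]
  N2 x:[43/3,20] y:[52/3,22] z:[31/2,59/2] -> hit [52/3,20] leaf, test {P1(miss), P6(miss), P9(miss)}
  N3 x:[29/3,55/3] y:[26/3,16] z:[53/2,34] -> miss, prune
  N4 x:[25/3,12] y:[18,64/3] z:[43/2,28] -> miss, prune
  N5 x:[8,52/3] y:[8,13] z:[31/2,49/2] -> miss, prune

Visited [0, 2, 3, 4, 5]. Tests: 5 box, 1 leaf. Nearest: miss.

== RESULT ==
[0, 2, 3, 4, 5]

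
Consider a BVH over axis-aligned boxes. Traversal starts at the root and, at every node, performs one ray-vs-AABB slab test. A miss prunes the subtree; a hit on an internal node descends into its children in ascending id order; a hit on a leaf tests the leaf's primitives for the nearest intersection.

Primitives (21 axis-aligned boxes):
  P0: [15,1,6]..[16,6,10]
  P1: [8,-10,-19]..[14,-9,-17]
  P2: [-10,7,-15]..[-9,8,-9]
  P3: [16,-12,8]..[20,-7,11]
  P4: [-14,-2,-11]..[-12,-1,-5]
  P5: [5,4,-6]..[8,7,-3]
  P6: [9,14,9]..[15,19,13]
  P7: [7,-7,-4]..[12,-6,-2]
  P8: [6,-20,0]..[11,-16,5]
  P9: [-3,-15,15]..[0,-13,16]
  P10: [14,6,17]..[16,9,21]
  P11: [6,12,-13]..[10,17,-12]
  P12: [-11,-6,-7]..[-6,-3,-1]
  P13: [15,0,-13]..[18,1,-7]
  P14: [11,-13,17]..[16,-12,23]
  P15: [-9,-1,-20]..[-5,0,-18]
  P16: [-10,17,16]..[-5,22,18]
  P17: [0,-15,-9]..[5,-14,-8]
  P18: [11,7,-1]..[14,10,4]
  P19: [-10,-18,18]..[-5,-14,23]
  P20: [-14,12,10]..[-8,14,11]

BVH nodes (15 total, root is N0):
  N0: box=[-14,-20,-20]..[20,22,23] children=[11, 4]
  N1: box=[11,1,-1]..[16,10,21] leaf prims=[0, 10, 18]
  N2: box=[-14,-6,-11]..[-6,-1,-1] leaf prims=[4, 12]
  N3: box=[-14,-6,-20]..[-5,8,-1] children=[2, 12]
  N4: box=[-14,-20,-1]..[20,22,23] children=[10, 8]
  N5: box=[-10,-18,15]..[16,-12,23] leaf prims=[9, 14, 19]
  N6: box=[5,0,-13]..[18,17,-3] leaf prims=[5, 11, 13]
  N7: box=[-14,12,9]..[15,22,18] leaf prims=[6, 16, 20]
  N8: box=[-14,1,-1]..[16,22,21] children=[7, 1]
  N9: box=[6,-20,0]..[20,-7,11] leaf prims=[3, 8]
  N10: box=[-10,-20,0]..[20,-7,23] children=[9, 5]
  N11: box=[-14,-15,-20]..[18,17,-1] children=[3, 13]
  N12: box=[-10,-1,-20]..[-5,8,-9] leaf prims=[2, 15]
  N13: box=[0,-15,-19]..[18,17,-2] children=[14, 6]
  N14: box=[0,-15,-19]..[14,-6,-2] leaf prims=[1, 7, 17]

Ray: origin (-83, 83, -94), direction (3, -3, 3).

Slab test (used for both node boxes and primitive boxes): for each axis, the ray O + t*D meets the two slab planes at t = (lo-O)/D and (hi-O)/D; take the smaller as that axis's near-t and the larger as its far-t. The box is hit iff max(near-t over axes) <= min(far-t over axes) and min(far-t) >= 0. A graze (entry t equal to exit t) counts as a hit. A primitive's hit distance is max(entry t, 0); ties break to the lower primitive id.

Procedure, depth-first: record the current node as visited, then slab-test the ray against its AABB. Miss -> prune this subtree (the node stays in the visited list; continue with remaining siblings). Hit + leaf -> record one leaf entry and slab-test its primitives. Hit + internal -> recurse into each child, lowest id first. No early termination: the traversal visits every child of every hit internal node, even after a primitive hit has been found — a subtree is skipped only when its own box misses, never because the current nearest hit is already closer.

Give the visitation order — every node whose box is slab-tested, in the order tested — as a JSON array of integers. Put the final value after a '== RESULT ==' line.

Traverse from the root:
N0 x:[23,103/3] y:[61/3,103/3] z:[74/3,39] -> hit [74/3,103/3], descend [4, 11]
  N4 x:[23,103/3] y:[61/3,103/3] z:[31,39] -> hit [31,103/3], descend [8, 10]
    N8 x:[23,33] y:[61/3,82/3] z:[31,115/3] -> miss, prune
    N10 x:[73/3,103/3] y:[30,103/3] z:[94/3,39] -> hit [94/3,103/3], descend [5, 9]
      N5 x:[73/3,33] y:[95/3,101/3] z:[109/3,39] -> miss, prune
      N9 x:[89/3,103/3] y:[30,103/3] z:[94/3,35] -> hit [94/3,103/3] leaf, test {P3(miss), P8(miss)}
  N11 x:[23,101/3] y:[22,98/3] z:[74/3,31] -> hit [74/3,31], descend [3, 13]
    N3 x:[23,26] y:[25,89/3] z:[74/3,31] -> hit [25,26], descend [2, 12]
      N2 x:[23,77/3] y:[28,89/3] z:[83/3,31] -> miss, prune
      N12 x:[73/3,26] y:[25,28] z:[74/3,85/3] -> hit [25,26] leaf, test {P2(miss), P15(miss)}
    N13 x:[83/3,101/3] y:[22,98/3] z:[25,92/3] -> hit [83/3,92/3], descend [6, 14]
      N6 x:[88/3,101/3] y:[22,83/3] z:[27,91/3] -> miss, prune
      N14 x:[83/3,97/3] y:[89/3,98/3] z:[25,92/3] -> hit [89/3,92/3] leaf, test {P1(miss), P7@t=30, P17(miss)}

order=[0, 4, 8, 10, 5, 9, 11, 3, 2, 12, 13, 6, 14]  |boxes|=13  |leaves|=3  hit=P7

== RESULT ==
[0, 4, 8, 10, 5, 9, 11, 3, 2, 12, 13, 6, 14]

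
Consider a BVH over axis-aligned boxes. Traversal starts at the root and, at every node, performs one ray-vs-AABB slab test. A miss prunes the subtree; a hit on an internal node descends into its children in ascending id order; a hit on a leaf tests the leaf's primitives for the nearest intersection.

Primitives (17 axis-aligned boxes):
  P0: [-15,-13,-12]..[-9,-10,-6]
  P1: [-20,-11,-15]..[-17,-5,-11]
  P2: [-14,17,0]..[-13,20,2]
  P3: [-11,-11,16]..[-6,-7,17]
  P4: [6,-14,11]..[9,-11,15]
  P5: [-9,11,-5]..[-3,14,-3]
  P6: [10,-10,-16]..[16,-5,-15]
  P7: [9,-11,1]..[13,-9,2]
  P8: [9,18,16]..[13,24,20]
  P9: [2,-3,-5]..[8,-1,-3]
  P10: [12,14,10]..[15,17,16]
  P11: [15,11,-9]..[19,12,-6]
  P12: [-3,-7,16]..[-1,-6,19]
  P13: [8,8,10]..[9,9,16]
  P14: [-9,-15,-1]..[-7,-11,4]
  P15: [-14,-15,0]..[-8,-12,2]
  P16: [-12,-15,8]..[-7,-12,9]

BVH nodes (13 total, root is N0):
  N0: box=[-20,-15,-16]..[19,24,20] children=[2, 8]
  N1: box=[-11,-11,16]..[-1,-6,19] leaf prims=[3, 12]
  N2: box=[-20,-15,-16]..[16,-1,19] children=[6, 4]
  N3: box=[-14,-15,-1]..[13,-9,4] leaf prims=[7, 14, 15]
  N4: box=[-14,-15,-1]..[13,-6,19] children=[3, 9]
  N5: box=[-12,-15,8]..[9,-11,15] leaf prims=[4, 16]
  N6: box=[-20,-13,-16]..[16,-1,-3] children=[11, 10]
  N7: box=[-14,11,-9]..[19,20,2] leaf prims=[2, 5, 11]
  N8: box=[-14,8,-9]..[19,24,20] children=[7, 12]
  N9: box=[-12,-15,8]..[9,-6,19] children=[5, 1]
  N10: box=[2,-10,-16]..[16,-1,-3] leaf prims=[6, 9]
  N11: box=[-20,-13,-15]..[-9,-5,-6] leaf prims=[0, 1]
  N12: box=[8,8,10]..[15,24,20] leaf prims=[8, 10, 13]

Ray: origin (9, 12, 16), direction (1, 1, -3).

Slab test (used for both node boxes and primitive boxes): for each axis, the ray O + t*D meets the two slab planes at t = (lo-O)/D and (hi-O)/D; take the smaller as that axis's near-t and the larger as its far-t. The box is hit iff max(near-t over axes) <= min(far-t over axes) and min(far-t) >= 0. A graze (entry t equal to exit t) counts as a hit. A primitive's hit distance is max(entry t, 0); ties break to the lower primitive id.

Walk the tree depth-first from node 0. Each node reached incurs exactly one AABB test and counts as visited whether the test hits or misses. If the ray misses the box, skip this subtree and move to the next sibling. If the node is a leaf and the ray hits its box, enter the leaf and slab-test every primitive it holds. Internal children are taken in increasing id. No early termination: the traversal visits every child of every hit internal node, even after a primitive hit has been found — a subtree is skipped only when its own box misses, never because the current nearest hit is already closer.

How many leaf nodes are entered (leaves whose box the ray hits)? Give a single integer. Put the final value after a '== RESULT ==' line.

Traverse from the root:
N0 x:[-29,10] y:[-27,12] z:[-4/3,32/3] -> hit [-4/3,10], descend [2, 8]
  N2 x:[-29,7] y:[-27,-13] z:[-1,32/3] -> miss, prune
  N8 x:[-23,10] y:[-4,12] z:[-4/3,25/3] -> hit [-4/3,25/3], descend [7, 12]
    N7 x:[-23,10] y:[-1,8] z:[14/3,25/3] -> hit [14/3,8] leaf, test {P2(miss), P5(miss), P11(miss)}
    N12 x:[-1,6] y:[-4,12] z:[-4/3,2] -> hit [-1,2] leaf, test {P8(miss), P10(miss), P13(miss)}

5 AABB tests over nodes [0, 2, 8, 7, 12]; 2 leaves entered; closest miss.

== RESULT ==
2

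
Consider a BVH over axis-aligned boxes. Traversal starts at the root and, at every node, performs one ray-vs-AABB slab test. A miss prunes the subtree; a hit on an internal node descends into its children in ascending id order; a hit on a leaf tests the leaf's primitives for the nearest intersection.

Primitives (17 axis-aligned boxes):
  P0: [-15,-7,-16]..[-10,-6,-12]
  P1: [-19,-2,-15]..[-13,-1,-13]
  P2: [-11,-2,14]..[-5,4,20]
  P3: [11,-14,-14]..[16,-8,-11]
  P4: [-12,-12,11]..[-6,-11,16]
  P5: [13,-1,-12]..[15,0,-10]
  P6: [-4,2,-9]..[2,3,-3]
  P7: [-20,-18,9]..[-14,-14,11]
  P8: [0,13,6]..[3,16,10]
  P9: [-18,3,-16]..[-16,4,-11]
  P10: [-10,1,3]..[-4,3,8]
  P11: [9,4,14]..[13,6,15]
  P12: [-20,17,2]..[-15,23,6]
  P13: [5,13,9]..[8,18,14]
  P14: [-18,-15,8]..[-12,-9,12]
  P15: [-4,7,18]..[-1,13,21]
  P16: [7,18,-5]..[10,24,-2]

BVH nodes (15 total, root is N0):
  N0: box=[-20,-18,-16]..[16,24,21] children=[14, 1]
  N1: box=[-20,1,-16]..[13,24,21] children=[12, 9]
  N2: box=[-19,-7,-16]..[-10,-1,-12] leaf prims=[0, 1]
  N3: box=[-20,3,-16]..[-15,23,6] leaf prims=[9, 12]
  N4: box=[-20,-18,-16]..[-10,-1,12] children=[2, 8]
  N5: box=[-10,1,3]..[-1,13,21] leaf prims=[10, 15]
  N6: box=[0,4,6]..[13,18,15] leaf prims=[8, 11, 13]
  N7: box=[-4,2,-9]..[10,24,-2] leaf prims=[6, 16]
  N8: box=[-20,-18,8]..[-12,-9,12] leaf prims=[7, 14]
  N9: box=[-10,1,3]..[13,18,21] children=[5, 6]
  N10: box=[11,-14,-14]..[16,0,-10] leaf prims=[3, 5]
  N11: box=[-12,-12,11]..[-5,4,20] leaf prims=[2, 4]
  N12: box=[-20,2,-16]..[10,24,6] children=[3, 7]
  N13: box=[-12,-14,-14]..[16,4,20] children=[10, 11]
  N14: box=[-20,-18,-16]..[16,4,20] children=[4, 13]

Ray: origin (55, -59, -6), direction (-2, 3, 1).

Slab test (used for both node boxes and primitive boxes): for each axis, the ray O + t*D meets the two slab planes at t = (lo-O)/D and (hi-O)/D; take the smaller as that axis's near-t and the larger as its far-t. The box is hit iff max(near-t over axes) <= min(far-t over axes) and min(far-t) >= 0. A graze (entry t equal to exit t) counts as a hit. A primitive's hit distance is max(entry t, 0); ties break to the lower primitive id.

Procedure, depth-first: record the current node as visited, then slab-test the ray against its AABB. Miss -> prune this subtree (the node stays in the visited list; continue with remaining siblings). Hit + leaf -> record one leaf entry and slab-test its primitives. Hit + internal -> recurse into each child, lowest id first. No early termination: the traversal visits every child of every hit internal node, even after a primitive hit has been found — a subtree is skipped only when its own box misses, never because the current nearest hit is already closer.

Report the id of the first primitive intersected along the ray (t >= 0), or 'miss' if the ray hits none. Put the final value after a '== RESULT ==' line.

Walk:
N0 x:[39/2,75/2] y:[41/3,83/3] z:[-10,27] -> hit [39/2,27], descend [1, 14]
  N1 x:[21,75/2] y:[20,83/3] z:[-10,27] -> hit [21,27], descend [9, 12]
    N9 x:[21,65/2] y:[20,77/3] z:[9,27] -> hit [21,77/3], descend [5, 6]
      N5 x:[28,65/2] y:[20,24] z:[9,27] -> miss, prune
      N6 x:[21,55/2] y:[21,77/3] z:[12,21] -> hit [21,21] leaf, test {P8(miss), P11@t=21, P13(miss)}
    N12 x:[45/2,75/2] y:[61/3,83/3] z:[-10,12] -> miss, prune
  N14 x:[39/2,75/2] y:[41/3,21] z:[-10,26] -> hit [39/2,21], descend [4, 13]
    N4 x:[65/2,75/2] y:[41/3,58/3] z:[-10,18] -> miss, prune
    N13 x:[39/2,67/2] y:[15,21] z:[-8,26] -> hit [39/2,21], descend [10, 11]
      N10 x:[39/2,22] y:[15,59/3] z:[-8,-4] -> miss, prune
      N11 x:[30,67/2] y:[47/3,21] z:[17,26] -> miss, prune

Summary -> nodes [0, 1, 9, 5, 6, 12, 14, 4, 13, 10, 11]; box-tests=11; leaf-entries=1; first=P11

== RESULT ==
11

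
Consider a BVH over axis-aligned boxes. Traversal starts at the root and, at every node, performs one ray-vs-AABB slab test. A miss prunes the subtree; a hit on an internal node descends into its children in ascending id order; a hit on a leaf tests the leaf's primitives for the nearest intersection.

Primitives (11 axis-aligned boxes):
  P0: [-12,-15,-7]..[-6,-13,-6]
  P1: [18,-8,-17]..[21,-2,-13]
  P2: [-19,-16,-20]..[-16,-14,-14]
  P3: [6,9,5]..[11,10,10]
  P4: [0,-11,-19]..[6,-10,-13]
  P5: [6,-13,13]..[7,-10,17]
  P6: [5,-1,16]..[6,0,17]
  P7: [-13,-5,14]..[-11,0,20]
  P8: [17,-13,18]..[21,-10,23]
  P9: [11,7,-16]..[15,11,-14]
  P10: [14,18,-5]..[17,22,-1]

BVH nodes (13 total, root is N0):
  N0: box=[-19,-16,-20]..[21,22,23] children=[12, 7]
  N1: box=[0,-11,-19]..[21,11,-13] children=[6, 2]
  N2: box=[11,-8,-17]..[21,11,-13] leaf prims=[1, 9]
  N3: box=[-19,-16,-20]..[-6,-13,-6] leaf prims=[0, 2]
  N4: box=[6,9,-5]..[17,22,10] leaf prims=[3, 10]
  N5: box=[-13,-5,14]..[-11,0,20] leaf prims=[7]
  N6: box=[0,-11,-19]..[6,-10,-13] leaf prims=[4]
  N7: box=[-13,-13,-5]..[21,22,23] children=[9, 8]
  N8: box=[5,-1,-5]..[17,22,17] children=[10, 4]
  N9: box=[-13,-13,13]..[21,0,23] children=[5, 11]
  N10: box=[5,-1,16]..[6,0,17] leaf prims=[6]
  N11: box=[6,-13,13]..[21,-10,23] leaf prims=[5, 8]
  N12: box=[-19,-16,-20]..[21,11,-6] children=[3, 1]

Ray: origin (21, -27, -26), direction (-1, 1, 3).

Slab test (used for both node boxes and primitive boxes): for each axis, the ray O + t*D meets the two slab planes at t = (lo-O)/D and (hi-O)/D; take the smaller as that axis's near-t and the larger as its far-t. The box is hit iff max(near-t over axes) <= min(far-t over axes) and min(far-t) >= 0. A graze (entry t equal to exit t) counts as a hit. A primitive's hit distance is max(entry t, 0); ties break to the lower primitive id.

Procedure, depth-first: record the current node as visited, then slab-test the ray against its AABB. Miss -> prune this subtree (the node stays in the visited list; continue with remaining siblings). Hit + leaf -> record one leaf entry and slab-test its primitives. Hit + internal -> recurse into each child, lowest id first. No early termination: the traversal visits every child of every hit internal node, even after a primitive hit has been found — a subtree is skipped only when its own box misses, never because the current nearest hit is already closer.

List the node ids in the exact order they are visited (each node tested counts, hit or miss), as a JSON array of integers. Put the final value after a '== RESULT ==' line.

Traverse from the root:
N0 x:[0,40] y:[11,49] z:[2,49/3] -> hit [11,49/3], descend [7, 12]
  N7 x:[0,34] y:[14,49] z:[7,49/3] -> hit [14,49/3], descend [8, 9]
    N8 x:[4,16] y:[26,49] z:[7,43/3] -> miss, prune
    N9 x:[0,34] y:[14,27] z:[13,49/3] -> hit [14,49/3], descend [5, 11]
      N5 x:[32,34] y:[22,27] z:[40/3,46/3] -> miss, prune
      N11 x:[0,15] y:[14,17] z:[13,49/3] -> hit [14,15] leaf, test {P5@t=14, P8(miss)}
  N12 x:[0,40] y:[11,38] z:[2,20/3] -> miss, prune

order=[0, 7, 8, 9, 5, 11, 12]  |boxes|=7  |leaves|=1  hit=P5

== RESULT ==
[0, 7, 8, 9, 5, 11, 12]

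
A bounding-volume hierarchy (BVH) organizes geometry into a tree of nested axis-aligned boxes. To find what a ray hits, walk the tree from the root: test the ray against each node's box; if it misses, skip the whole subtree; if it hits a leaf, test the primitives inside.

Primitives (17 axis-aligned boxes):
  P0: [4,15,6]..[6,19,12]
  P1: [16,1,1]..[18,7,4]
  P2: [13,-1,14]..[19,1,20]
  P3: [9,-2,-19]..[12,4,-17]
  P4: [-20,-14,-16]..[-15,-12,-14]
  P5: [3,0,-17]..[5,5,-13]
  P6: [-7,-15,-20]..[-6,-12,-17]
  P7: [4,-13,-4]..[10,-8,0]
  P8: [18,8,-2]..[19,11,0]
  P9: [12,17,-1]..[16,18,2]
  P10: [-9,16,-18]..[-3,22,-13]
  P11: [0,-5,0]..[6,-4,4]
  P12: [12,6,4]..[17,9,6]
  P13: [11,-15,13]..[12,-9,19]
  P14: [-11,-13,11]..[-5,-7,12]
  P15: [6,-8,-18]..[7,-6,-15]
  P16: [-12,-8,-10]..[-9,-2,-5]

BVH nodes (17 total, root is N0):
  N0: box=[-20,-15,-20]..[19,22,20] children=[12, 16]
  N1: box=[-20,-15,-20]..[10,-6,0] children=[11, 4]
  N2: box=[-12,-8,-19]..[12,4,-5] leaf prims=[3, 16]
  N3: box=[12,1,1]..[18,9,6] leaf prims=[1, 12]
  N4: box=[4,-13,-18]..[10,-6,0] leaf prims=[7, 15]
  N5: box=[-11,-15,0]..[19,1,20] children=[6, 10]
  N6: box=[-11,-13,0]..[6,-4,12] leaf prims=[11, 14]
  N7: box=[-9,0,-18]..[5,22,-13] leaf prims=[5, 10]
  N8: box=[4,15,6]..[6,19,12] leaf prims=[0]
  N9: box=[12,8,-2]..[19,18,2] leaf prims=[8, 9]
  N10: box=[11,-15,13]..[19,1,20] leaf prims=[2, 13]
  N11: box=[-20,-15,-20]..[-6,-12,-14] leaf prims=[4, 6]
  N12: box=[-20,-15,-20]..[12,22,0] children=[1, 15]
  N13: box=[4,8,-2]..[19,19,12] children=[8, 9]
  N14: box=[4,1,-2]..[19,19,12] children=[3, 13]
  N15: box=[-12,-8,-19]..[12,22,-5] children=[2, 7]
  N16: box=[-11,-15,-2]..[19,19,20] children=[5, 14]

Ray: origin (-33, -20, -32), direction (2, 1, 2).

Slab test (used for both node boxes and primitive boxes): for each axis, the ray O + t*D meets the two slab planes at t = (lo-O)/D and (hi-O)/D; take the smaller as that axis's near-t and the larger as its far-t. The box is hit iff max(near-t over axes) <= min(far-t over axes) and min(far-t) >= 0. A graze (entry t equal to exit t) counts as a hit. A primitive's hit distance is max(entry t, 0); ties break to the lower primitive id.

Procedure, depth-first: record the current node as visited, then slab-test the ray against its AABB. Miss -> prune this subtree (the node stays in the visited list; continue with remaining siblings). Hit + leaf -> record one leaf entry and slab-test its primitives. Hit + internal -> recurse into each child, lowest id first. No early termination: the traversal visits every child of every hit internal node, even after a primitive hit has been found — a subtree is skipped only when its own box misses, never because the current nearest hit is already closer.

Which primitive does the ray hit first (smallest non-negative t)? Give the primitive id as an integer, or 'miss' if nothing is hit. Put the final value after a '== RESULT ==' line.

Trace the traversal:
N0 x:[13/2,26] y:[5,42] z:[6,26] -> hit [13/2,26], descend [12, 16]
  N12 x:[13/2,45/2] y:[5,42] z:[6,16] -> hit [13/2,16], descend [1, 15]
    N1 x:[13/2,43/2] y:[5,14] z:[6,16] -> hit [13/2,14], descend [4, 11]
      N4 x:[37/2,43/2] y:[7,14] z:[7,16] -> miss, prune
      N11 x:[13/2,27/2] y:[5,8] z:[6,9] -> hit [13/2,8] leaf, test {P4@t=8, P6(miss)}
    N15 x:[21/2,45/2] y:[12,42] z:[13/2,27/2] -> hit [12,27/2], descend [2, 7]
      N2 x:[21/2,45/2] y:[12,24] z:[13/2,27/2] -> hit [12,27/2] leaf, test {P3(miss), P16@t=12}
      N7 x:[12,19] y:[20,42] z:[7,19/2] -> miss, prune
  N16 x:[11,26] y:[5,39] z:[15,26] -> hit [15,26], descend [5, 14]
    N5 x:[11,26] y:[5,21] z:[16,26] -> hit [16,21], descend [6, 10]
      N6 x:[11,39/2] y:[7,16] z:[16,22] -> hit [16,16] leaf, test {P11(miss), P14(miss)}
      N10 x:[22,26] y:[5,21] z:[45/2,26] -> miss, prune
    N14 x:[37/2,26] y:[21,39] z:[15,22] -> hit [21,22], descend [3, 13]
      N3 x:[45/2,51/2] y:[21,29] z:[33/2,19] -> miss, prune
      N13 x:[37/2,26] y:[28,39] z:[15,22] -> miss, prune

order=[0, 12, 1, 4, 11, 15, 2, 7, 16, 5, 6, 10, 14, 3, 13]  |boxes|=15  |leaves|=3  hit=P4

== RESULT ==
4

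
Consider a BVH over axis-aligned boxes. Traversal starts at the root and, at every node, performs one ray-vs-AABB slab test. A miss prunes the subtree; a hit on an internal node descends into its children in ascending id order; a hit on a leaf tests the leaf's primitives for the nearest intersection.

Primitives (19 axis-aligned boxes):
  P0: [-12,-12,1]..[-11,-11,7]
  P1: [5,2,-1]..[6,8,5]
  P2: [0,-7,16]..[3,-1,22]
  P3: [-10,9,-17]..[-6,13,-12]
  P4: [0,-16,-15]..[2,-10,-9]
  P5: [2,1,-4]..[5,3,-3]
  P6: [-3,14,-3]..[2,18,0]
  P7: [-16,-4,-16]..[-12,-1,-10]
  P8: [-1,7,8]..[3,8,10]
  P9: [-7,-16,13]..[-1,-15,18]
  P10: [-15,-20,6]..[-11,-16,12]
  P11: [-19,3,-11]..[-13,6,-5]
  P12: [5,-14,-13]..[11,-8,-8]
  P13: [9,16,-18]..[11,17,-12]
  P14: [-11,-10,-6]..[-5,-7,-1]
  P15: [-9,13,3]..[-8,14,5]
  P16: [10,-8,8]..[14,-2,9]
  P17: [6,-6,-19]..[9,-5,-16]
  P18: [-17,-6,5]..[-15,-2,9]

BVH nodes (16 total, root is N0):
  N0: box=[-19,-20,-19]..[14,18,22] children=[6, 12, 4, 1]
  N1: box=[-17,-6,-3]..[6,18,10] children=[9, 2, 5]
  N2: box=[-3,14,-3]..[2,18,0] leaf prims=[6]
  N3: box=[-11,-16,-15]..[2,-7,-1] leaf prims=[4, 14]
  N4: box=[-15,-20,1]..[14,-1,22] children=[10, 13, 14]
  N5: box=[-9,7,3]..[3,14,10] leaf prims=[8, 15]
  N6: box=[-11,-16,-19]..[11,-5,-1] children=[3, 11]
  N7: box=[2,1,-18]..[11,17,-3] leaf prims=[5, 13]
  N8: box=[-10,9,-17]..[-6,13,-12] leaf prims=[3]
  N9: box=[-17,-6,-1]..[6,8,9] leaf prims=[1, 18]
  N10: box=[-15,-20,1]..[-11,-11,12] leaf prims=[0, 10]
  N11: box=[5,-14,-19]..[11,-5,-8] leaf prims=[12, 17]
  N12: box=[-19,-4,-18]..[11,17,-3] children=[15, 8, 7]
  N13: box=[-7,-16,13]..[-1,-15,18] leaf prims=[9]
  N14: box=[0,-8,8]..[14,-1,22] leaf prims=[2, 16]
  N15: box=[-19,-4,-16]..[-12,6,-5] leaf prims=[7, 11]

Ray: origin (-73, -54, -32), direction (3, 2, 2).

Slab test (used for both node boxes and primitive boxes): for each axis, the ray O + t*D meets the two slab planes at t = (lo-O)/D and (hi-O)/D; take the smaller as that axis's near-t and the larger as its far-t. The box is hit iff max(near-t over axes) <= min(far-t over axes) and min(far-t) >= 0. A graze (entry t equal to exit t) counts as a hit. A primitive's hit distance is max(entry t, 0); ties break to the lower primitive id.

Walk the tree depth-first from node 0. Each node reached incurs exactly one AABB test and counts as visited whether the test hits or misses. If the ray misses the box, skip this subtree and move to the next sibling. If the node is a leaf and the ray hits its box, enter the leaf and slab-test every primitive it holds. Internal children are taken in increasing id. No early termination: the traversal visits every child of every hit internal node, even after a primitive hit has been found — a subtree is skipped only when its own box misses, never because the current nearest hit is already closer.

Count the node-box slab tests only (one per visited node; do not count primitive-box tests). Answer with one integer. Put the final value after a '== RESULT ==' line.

Trace the traversal:
N0 x:[18,29] y:[17,36] z:[13/2,27] -> hit [18,27], descend [1, 4, 6, 12]
  N1 x:[56/3,79/3] y:[24,36] z:[29/2,21] -> miss, prune
  N4 x:[58/3,29] y:[17,53/2] z:[33/2,27] -> hit [58/3,53/2], descend [10, 13, 14]
    N10 x:[58/3,62/3] y:[17,43/2] z:[33/2,22] -> hit [58/3,62/3] leaf, test {P0(miss), P10(miss)}
    N13 x:[22,24] y:[19,39/2] z:[45/2,25] -> miss, prune
    N14 x:[73/3,29] y:[23,53/2] z:[20,27] -> hit [73/3,53/2] leaf, test {P2@t=73/3, P16(miss)}
  N6 x:[62/3,28] y:[19,49/2] z:[13/2,31/2] -> miss, prune
  N12 x:[18,28] y:[25,71/2] z:[7,29/2] -> miss, prune

8 AABB tests over nodes [0, 1, 4, 10, 13, 14, 6, 12]; 2 leaves entered; closest P2.

== RESULT ==
8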